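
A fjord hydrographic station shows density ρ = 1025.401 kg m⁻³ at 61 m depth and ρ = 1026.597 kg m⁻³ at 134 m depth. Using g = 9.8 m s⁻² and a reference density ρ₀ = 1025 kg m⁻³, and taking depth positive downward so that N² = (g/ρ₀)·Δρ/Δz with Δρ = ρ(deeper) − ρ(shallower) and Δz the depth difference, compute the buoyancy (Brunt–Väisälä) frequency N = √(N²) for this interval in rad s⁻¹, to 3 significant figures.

0.0125 rad s⁻¹

Δρ = 1026.597 − 1025.401 = 1.196 kg m⁻³ over Δz = 134 − 61 = 73 m.
N² = (9.8/1025) × (1.196/73) = 1.5664 × 10⁻⁴ s⁻².
N = √(1.5664 × 10⁻⁴) = 0.012516 rad s⁻¹ ≈ 0.0125 rad s⁻¹.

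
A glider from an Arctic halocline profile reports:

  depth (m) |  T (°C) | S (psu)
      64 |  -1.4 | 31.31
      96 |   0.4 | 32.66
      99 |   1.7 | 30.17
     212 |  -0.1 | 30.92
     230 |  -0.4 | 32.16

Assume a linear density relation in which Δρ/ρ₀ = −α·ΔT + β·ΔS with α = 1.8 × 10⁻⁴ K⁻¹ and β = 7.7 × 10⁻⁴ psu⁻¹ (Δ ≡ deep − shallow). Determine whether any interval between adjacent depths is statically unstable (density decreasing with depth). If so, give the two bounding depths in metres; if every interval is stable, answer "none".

Evaluate Δρ/ρ₀ = −αΔT + βΔS across each adjacent pair:
  64–96 m: −αΔT+βΔS = −(1.8 × 10⁻⁴)(+1.8)+(7.7 × 10⁻⁴)(+1.35) = 7.2 × 10⁻⁴ → stable
  96–99 m: −αΔT+βΔS = −(1.8 × 10⁻⁴)(+1.3)+(7.7 × 10⁻⁴)(-2.49) = -2.2 × 10⁻³ → UNSTABLE
  99–212 m: −αΔT+βΔS = −(1.8 × 10⁻⁴)(-1.8)+(7.7 × 10⁻⁴)(+0.75) = 9.0 × 10⁻⁴ → stable
  212–230 m: −αΔT+βΔS = −(1.8 × 10⁻⁴)(-0.3)+(7.7 × 10⁻⁴)(+1.24) = 1.0 × 10⁻³ → stable
The 96–99 m interval has Δρ < 0: lighter water underlies denser water.

96–99 m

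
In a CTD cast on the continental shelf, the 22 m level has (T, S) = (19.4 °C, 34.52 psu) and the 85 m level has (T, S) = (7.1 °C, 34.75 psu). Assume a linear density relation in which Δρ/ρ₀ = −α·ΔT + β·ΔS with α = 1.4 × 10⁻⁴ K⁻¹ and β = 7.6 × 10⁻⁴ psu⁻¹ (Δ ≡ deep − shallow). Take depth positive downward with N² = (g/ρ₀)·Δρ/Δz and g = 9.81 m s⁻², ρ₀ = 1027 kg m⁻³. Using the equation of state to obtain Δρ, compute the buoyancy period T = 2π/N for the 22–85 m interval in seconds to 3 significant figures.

366 s

ΔT = -12.3 K, ΔS = +0.23 psu (deep − shallow).
Δρ/ρ₀ = −αΔT + βΔS = 1.722 × 10⁻³ + 1.748 × 10⁻⁴ = 1.8968 × 10⁻³, so Δρ ≈ 1.948 kg m⁻³.
N² = (g/ρ₀)·Δρ/Δz = g·(Δρ/ρ₀)/Δz = 9.81 × 1.8968 × 10⁻³ / 63 = 2.9536 × 10⁻⁴ s⁻².
N = √(2.9536 × 10⁻⁴) = 0.017186 rad s⁻¹ → T = 2π/N = 365.60 s ≈ 366 s.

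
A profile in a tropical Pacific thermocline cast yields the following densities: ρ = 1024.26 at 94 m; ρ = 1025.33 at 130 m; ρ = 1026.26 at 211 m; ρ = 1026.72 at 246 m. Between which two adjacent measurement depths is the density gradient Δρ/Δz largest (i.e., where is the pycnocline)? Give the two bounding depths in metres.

Compute the density gradient over each adjacent pair:
  94–130 m: Δρ/Δz = 1.07/36 = 0.030 kg m⁻⁴
  130–211 m: Δρ/Δz = 0.93/81 = 0.011 kg m⁻⁴
  211–246 m: Δρ/Δz = 0.46/35 = 0.013 kg m⁻⁴
The largest gradient is in the 94–130 m interval — the pycnocline.

94–130 m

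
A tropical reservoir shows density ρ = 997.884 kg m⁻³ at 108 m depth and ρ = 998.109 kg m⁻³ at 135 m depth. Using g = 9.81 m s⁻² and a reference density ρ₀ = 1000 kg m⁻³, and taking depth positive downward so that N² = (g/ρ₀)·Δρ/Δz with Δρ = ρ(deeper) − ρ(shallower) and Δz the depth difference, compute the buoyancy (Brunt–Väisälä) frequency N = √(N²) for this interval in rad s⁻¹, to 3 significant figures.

9.04 × 10⁻³ rad s⁻¹

Δρ = 998.109 − 997.884 = 0.225 kg m⁻³ over Δz = 135 − 108 = 27 m.
N² = (9.81/1000) × (0.225/27) = 8.1750 × 10⁻⁵ s⁻².
N = √(8.1750 × 10⁻⁵) = 9.0416 × 10⁻³ rad s⁻¹ ≈ 9.04 × 10⁻³ rad s⁻¹.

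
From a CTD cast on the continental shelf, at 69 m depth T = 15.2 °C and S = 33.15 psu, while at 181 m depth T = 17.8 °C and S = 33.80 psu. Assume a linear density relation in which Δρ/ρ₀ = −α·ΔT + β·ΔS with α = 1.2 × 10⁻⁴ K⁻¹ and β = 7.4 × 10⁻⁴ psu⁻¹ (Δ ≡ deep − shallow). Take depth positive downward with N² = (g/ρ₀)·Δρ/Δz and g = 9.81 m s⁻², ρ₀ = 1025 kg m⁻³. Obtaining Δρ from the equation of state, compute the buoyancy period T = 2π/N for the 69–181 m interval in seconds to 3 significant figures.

ΔT = +2.6 K, ΔS = +0.65 psu (deep − shallow).
Δρ/ρ₀ = −αΔT + βΔS = -3.12 × 10⁻⁴ + 4.81 × 10⁻⁴ = 1.69 × 10⁻⁴, so Δρ ≈ 0.1732 kg m⁻³.
N² = (g/ρ₀)·Δρ/Δz = g·(Δρ/ρ₀)/Δz = 9.81 × 1.69 × 10⁻⁴ / 112 = 1.4803 × 10⁻⁵ s⁻².
N = √(1.4803 × 10⁻⁵) = 3.8475 × 10⁻³ rad s⁻¹ → T = 2π/N = 1.6331 × 10³ s ≈ 1.63 × 10³ s.

1.63 × 10³ s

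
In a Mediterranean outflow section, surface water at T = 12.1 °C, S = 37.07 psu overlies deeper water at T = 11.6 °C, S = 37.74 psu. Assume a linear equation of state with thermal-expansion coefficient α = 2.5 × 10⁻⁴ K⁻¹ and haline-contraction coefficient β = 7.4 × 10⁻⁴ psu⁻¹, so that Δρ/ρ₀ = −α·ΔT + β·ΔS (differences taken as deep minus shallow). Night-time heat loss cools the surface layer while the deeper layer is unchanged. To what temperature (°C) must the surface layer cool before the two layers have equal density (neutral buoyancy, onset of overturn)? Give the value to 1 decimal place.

Neutral buoyancy requires Δρ = 0, i.e. −α(T_deep − T_surf′) + β(S_deep − S_surf) = 0.
T_surf′ = T_deep − (β/α)·ΔS = 11.6 − (7.4 × 10⁻⁴/2.5 × 10⁻⁴)·(+0.67) = 9.617 °C.
Cooling required: 12.1 − (9.617) = 2.483 °C.

9.6 °C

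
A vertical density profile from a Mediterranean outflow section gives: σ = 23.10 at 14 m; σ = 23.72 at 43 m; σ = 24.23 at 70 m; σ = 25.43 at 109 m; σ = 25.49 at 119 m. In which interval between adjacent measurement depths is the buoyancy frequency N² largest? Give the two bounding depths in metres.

70–109 m

Compute the density gradient over each adjacent pair:
  14–43 m: Δρ/Δz = 0.62/29 = 0.021 kg m⁻⁴
  43–70 m: Δρ/Δz = 0.51/27 = 0.019 kg m⁻⁴
  70–109 m: Δρ/Δz = 1.20/39 = 0.031 kg m⁻⁴
  109–119 m: Δρ/Δz = 0.06/10 = 6.0 × 10⁻³ kg m⁻⁴
The largest gradient is in the 70–109 m interval — the pycnocline.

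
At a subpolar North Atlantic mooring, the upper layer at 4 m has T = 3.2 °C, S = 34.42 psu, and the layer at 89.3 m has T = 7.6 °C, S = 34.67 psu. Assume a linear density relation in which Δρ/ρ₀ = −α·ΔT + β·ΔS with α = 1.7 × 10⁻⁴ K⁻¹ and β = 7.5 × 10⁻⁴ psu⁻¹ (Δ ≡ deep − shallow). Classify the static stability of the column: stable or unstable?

ΔT = 7.6 − 3.2 = +4.4 K and ΔS = 34.67 − 34.42 = +0.25 psu (deep − shallow).
−αΔT = -7.48 × 10⁻⁴; βΔS = 1.875 × 10⁻⁴; sum Δρ/ρ₀ = -5.605 × 10⁻⁴.
Δρ/ρ₀ < 0, so Δρ < 0: deeper water is lighter → statically unstable; the column would overturn.

unstable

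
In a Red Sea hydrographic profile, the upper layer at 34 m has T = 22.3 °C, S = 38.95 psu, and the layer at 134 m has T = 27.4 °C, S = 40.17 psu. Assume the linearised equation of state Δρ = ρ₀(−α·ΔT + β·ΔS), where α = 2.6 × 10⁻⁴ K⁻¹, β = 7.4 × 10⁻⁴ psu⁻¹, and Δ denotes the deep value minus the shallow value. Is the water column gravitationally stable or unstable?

unstable

ΔT = 27.4 − 22.3 = +5.1 K and ΔS = 40.17 − 38.95 = +1.22 psu (deep − shallow).
−αΔT = -1.326 × 10⁻³; βΔS = 9.028 × 10⁻⁴; sum Δρ/ρ₀ = -4.232 × 10⁻⁴.
Δρ/ρ₀ < 0, so Δρ < 0: deeper water is lighter → statically unstable; the column would overturn.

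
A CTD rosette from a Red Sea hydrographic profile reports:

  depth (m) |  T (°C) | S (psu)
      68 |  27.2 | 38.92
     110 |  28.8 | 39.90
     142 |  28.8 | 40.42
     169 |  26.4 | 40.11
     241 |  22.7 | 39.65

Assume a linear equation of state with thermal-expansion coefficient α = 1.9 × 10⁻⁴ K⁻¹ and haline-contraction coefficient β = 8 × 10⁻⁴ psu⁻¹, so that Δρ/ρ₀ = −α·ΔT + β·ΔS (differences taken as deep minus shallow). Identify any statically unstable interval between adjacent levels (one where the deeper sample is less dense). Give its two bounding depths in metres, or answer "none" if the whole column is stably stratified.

Evaluate Δρ/ρ₀ = −αΔT + βΔS across each adjacent pair:
  68–110 m: −αΔT+βΔS = −(1.9 × 10⁻⁴)(+1.6)+(8 × 10⁻⁴)(+0.98) = 4.8 × 10⁻⁴ → stable
  110–142 m: −αΔT+βΔS = −(1.9 × 10⁻⁴)(+0.0)+(8 × 10⁻⁴)(+0.52) = 4.2 × 10⁻⁴ → stable
  142–169 m: −αΔT+βΔS = −(1.9 × 10⁻⁴)(-2.4)+(8 × 10⁻⁴)(-0.31) = 2.1 × 10⁻⁴ → stable
  169–241 m: −αΔT+βΔS = −(1.9 × 10⁻⁴)(-3.7)+(8 × 10⁻⁴)(-0.46) = 3.4 × 10⁻⁴ → stable
Every interval has Δρ > 0: the column is stably stratified throughout.

none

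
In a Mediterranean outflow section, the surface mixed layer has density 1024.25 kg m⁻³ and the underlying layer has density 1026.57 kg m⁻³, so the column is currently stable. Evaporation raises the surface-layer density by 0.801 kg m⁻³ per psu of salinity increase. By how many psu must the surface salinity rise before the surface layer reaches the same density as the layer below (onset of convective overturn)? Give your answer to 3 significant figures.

2.90 psu

Density deficit of the surface layer: 1026.57 − 1024.25 = 2.32 kg m⁻³.
Required change = 2.32 / 0.801 = 2.90 psu.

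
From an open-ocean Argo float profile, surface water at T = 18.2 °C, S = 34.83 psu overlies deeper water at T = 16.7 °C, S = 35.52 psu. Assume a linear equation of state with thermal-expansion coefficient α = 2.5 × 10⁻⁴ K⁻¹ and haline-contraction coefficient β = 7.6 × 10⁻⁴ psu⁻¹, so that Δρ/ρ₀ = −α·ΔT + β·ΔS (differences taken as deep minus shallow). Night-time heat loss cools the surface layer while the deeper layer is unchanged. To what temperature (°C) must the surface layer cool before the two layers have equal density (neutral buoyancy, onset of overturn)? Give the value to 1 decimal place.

Neutral buoyancy requires Δρ = 0, i.e. −α(T_deep − T_surf′) + β(S_deep − S_surf) = 0.
T_surf′ = T_deep − (β/α)·ΔS = 16.7 − (7.6 × 10⁻⁴/2.5 × 10⁻⁴)·(+0.69) = 14.602 °C.
Cooling required: 18.2 − (14.602) = 3.598 °C.

14.6 °C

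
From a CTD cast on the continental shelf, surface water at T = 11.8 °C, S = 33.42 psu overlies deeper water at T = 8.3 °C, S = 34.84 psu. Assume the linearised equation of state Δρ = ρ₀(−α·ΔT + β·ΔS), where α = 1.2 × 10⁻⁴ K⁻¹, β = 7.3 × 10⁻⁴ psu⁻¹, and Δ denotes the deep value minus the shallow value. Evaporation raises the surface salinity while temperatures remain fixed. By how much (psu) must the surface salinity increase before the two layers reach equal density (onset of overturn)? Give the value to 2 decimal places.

Neutral buoyancy requires −α(T_deep − T_surf) + β(S_deep − S_surf′) = 0.
S_surf′ = S_deep − (α/β)·ΔT = 34.84 − (1.2 × 10⁻⁴/7.3 × 10⁻⁴)·(-3.5) = 35.4153 psu.
Increase required: 35.4153 − 33.42 = 1.9953 psu.

2.00 psu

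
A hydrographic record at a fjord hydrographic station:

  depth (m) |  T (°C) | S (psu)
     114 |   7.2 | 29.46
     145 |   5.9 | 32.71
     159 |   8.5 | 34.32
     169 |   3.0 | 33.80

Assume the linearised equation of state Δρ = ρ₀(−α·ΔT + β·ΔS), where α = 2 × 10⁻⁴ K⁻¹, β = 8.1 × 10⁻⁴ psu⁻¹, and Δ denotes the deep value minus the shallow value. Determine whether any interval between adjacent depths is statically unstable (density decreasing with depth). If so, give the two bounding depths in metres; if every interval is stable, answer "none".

none

Evaluate Δρ/ρ₀ = −αΔT + βΔS across each adjacent pair:
  114–145 m: −αΔT+βΔS = −(2 × 10⁻⁴)(-1.3)+(8.1 × 10⁻⁴)(+3.25) = 2.9 × 10⁻³ → stable
  145–159 m: −αΔT+βΔS = −(2 × 10⁻⁴)(+2.6)+(8.1 × 10⁻⁴)(+1.61) = 7.8 × 10⁻⁴ → stable
  159–169 m: −αΔT+βΔS = −(2 × 10⁻⁴)(-5.5)+(8.1 × 10⁻⁴)(-0.52) = 6.8 × 10⁻⁴ → stable
Every interval has Δρ > 0: the column is stably stratified throughout.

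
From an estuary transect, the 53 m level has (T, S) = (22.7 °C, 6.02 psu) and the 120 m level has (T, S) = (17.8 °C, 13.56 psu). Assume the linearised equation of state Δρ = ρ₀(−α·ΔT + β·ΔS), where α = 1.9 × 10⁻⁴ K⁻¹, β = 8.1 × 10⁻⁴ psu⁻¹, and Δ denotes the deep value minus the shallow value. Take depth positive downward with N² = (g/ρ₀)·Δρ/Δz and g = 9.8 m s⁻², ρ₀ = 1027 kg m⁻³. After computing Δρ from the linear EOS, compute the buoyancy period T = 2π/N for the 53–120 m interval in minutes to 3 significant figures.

ΔT = -4.9 K, ΔS = +7.54 psu (deep − shallow).
Δρ/ρ₀ = −αΔT + βΔS = 9.31 × 10⁻⁴ + 6.1074 × 10⁻³ = 7.0384 × 10⁻³, so Δρ ≈ 7.228 kg m⁻³.
N² = (g/ρ₀)·Δρ/Δz = g·(Δρ/ρ₀)/Δz = 9.8 × 7.0384 × 10⁻³ / 67 = 1.0295 × 10⁻³ s⁻².
N = √(1.0295 × 10⁻³) = 0.032086 rad s⁻¹ → T = 2π/N = 195.82 s = 3.2637 min ≈ 3.26 min.

3.26 min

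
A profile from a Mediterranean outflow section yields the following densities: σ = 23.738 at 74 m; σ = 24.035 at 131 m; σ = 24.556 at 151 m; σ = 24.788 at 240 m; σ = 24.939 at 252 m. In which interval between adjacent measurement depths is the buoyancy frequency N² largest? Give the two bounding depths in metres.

131–151 m

Compute the density gradient over each adjacent pair:
  74–131 m: Δρ/Δz = 0.297/57 = 5.2 × 10⁻³ kg m⁻⁴
  131–151 m: Δρ/Δz = 0.521/20 = 0.026 kg m⁻⁴
  151–240 m: Δρ/Δz = 0.232/89 = 2.6 × 10⁻³ kg m⁻⁴
  240–252 m: Δρ/Δz = 0.151/12 = 0.013 kg m⁻⁴
The largest gradient is in the 131–151 m interval — the pycnocline.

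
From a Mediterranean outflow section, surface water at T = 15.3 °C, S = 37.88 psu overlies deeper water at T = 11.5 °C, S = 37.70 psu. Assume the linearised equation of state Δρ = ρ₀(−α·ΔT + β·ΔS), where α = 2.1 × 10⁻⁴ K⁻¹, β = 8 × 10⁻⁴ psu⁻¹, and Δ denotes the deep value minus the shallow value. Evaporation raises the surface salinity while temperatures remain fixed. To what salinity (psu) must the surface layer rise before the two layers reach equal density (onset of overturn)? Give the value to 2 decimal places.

Neutral buoyancy requires −α(T_deep − T_surf) + β(S_deep − S_surf′) = 0.
S_surf′ = S_deep − (α/β)·ΔT = 37.70 − (2.1 × 10⁻⁴/8 × 10⁻⁴)·(-3.8) = 38.6975 psu.
Increase required: 38.6975 − 37.88 = 0.8175 psu.

38.70 psu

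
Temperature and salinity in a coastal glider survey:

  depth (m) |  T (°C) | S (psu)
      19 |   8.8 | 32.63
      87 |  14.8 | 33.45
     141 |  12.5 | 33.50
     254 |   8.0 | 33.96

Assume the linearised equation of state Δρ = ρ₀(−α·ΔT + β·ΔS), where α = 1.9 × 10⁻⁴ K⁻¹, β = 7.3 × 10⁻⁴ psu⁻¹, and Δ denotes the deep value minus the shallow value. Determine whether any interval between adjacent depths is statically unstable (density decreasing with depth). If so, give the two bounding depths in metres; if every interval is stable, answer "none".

Evaluate Δρ/ρ₀ = −αΔT + βΔS across each adjacent pair:
  19–87 m: −αΔT+βΔS = −(1.9 × 10⁻⁴)(+6.0)+(7.3 × 10⁻⁴)(+0.82) = -5.4 × 10⁻⁴ → UNSTABLE
  87–141 m: −αΔT+βΔS = −(1.9 × 10⁻⁴)(-2.3)+(7.3 × 10⁻⁴)(+0.05) = 4.7 × 10⁻⁴ → stable
  141–254 m: −αΔT+βΔS = −(1.9 × 10⁻⁴)(-4.5)+(7.3 × 10⁻⁴)(+0.46) = 1.2 × 10⁻³ → stable
The 19–87 m interval has Δρ < 0: lighter water underlies denser water.

19–87 m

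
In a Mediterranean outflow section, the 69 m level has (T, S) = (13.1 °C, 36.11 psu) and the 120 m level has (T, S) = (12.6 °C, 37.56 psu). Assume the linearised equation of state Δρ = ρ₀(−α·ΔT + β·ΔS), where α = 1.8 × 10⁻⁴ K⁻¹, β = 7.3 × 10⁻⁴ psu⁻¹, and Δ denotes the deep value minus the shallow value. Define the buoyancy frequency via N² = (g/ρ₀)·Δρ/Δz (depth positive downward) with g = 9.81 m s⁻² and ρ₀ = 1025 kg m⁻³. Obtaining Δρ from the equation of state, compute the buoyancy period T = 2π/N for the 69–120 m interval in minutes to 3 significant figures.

ΔT = -0.5 K, ΔS = +1.45 psu (deep − shallow).
Δρ/ρ₀ = −αΔT + βΔS = 9.00 × 10⁻⁵ + 1.0585 × 10⁻³ = 1.1485 × 10⁻³, so Δρ ≈ 1.177 kg m⁻³.
N² = (g/ρ₀)·Δρ/Δz = g·(Δρ/ρ₀)/Δz = 9.81 × 1.1485 × 10⁻³ / 51 = 2.2092 × 10⁻⁴ s⁻².
N = √(2.2092 × 10⁻⁴) = 0.014863 rad s⁻¹ → T = 2π/N = 422.74 s = 7.0457 min ≈ 7.05 min.

7.05 min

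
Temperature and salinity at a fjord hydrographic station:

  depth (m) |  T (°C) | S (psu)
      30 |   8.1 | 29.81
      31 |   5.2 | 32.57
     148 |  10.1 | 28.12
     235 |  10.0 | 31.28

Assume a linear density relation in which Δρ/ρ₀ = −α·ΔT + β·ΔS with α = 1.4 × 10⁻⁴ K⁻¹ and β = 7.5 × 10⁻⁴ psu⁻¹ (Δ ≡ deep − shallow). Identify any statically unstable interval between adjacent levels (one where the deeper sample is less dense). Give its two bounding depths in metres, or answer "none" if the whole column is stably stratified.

31–148 m

Evaluate Δρ/ρ₀ = −αΔT + βΔS across each adjacent pair:
  30–31 m: −αΔT+βΔS = −(1.4 × 10⁻⁴)(-2.9)+(7.5 × 10⁻⁴)(+2.76) = 2.5 × 10⁻³ → stable
  31–148 m: −αΔT+βΔS = −(1.4 × 10⁻⁴)(+4.9)+(7.5 × 10⁻⁴)(-4.45) = -4.0 × 10⁻³ → UNSTABLE
  148–235 m: −αΔT+βΔS = −(1.4 × 10⁻⁴)(-0.1)+(7.5 × 10⁻⁴)(+3.16) = 2.4 × 10⁻³ → stable
The 31–148 m interval has Δρ < 0: lighter water underlies denser water.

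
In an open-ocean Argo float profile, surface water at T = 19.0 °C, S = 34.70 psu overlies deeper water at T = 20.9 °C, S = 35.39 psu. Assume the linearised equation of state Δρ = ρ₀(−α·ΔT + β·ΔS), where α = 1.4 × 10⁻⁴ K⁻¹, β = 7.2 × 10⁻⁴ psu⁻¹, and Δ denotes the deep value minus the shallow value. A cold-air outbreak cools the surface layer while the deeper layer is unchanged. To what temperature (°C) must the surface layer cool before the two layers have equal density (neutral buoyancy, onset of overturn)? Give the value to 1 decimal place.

17.4 °C

Neutral buoyancy requires Δρ = 0, i.e. −α(T_deep − T_surf′) + β(S_deep − S_surf) = 0.
T_surf′ = T_deep − (β/α)·ΔS = 20.9 − (7.2 × 10⁻⁴/1.4 × 10⁻⁴)·(+0.69) = 17.351 °C.
Cooling required: 19.0 − (17.351) = 1.649 °C.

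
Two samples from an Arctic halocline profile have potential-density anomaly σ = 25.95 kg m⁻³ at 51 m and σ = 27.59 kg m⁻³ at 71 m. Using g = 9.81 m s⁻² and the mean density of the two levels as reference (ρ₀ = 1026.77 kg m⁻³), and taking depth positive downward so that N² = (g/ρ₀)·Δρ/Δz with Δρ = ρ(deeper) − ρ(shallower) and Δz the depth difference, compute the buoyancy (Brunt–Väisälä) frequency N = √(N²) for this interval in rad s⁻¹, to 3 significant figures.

0.0280 rad s⁻¹

Δρ = 1027.59 − 1025.95 = 1.64 kg m⁻³ over Δz = 71 − 51 = 20 m.
N² = (9.81/1026.77) × (1.64/20) = 7.8345 × 10⁻⁴ s⁻².
N = √(7.8345 × 10⁻⁴) = 0.027990 rad s⁻¹ ≈ 0.0280 rad s⁻¹.
A positive N² confirms static stability across the interval.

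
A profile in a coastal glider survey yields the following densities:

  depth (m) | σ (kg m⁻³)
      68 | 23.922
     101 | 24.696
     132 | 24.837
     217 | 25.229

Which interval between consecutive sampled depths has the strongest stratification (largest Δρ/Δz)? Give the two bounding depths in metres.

68–101 m

Compute the density gradient over each adjacent pair:
  68–101 m: Δρ/Δz = 0.774/33 = 0.023 kg m⁻⁴
  101–132 m: Δρ/Δz = 0.141/31 = 4.5 × 10⁻³ kg m⁻⁴
  132–217 m: Δρ/Δz = 0.392/85 = 4.6 × 10⁻³ kg m⁻⁴
The largest gradient is in the 68–101 m interval — the pycnocline.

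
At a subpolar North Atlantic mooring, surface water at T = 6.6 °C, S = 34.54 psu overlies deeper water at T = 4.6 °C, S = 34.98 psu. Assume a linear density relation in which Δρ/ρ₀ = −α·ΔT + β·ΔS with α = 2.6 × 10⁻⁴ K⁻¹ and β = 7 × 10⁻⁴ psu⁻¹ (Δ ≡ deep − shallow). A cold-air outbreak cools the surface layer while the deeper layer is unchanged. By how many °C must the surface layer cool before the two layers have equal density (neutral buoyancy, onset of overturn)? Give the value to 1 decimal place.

3.2 °C

Neutral buoyancy requires Δρ = 0, i.e. −α(T_deep − T_surf′) + β(S_deep − S_surf) = 0.
T_surf′ = T_deep − (β/α)·ΔS = 4.6 − (7 × 10⁻⁴/2.6 × 10⁻⁴)·(+0.44) = 3.415 °C.
Cooling required: 6.6 − (3.415) = 3.185 °C.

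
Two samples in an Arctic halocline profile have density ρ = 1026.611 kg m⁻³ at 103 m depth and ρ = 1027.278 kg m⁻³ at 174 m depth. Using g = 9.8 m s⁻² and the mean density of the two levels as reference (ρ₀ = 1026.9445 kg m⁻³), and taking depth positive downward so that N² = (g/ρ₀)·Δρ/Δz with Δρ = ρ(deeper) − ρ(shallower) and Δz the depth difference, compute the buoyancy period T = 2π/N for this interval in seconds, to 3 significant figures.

Δρ = 1027.278 − 1026.611 = 0.667 kg m⁻³ over Δz = 174 − 103 = 71 m.
N² = (9.8/1026.9445) × (0.667/71) = 8.9649 × 10⁻⁵ s⁻².
N = √(8.9649 × 10⁻⁵) = 9.4683 × 10⁻³ rad s⁻¹, so T = 2π/N = 663.60 s ≈ 664 s.
N² > 0, so the interval is statically stable.

664 s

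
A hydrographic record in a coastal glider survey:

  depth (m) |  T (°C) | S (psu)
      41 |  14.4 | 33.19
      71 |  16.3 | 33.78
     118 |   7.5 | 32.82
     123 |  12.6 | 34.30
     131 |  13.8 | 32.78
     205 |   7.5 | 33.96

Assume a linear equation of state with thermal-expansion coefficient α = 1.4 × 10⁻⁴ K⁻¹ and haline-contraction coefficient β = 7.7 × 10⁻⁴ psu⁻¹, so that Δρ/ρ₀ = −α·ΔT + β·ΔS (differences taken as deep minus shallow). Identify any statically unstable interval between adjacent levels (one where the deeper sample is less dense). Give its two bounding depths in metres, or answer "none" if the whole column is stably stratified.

123–131 m

Evaluate Δρ/ρ₀ = −αΔT + βΔS across each adjacent pair:
  41–71 m: −αΔT+βΔS = −(1.4 × 10⁻⁴)(+1.9)+(7.7 × 10⁻⁴)(+0.59) = 1.9 × 10⁻⁴ → stable
  71–118 m: −αΔT+βΔS = −(1.4 × 10⁻⁴)(-8.8)+(7.7 × 10⁻⁴)(-0.96) = 4.9 × 10⁻⁴ → stable
  118–123 m: −αΔT+βΔS = −(1.4 × 10⁻⁴)(+5.1)+(7.7 × 10⁻⁴)(+1.48) = 4.3 × 10⁻⁴ → stable
  123–131 m: −αΔT+βΔS = −(1.4 × 10⁻⁴)(+1.2)+(7.7 × 10⁻⁴)(-1.52) = -1.3 × 10⁻³ → UNSTABLE
  131–205 m: −αΔT+βΔS = −(1.4 × 10⁻⁴)(-6.3)+(7.7 × 10⁻⁴)(+1.18) = 1.8 × 10⁻³ → stable
The 123–131 m interval has Δρ < 0: lighter water underlies denser water.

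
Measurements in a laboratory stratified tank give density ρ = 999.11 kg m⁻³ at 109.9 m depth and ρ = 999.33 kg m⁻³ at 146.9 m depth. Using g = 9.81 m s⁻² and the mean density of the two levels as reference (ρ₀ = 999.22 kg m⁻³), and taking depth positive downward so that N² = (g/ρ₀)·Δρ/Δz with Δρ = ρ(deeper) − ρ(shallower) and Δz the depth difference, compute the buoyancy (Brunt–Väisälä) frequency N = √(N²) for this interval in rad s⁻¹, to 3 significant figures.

7.64 × 10⁻³ rad s⁻¹

Δρ = 999.33 − 999.11 = 0.22 kg m⁻³ over Δz = 146.9 − 109.9 = 37 m.
N² = (9.81/999.22) × (0.22/37) = 5.8375 × 10⁻⁵ s⁻².
N = √(5.8375 × 10⁻⁵) = 7.6404 × 10⁻³ rad s⁻¹ ≈ 7.64 × 10⁻³ rad s⁻¹.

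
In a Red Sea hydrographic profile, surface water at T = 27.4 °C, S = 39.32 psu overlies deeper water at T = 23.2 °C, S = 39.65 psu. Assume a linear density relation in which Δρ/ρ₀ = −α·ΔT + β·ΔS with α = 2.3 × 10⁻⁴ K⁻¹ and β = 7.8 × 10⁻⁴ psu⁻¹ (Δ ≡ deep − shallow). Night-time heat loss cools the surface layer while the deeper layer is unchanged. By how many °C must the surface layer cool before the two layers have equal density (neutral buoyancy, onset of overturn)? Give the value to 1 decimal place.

5.3 °C

Neutral buoyancy requires Δρ = 0, i.e. −α(T_deep − T_surf′) + β(S_deep − S_surf) = 0.
T_surf′ = T_deep − (β/α)·ΔS = 23.2 − (7.8 × 10⁻⁴/2.3 × 10⁻⁴)·(+0.33) = 22.081 °C.
Cooling required: 27.4 − (22.081) = 5.319 °C.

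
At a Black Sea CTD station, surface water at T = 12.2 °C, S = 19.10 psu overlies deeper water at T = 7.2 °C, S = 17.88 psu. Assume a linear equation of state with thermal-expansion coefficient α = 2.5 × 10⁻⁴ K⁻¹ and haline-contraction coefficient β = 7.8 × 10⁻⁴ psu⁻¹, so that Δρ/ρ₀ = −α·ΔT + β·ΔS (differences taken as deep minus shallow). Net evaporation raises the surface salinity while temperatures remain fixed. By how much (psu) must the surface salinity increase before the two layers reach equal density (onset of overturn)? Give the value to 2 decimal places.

0.38 psu

Neutral buoyancy requires −α(T_deep − T_surf) + β(S_deep − S_surf′) = 0.
S_surf′ = S_deep − (α/β)·ΔT = 17.88 − (2.5 × 10⁻⁴/7.8 × 10⁻⁴)·(-5.0) = 19.4826 psu.
Increase required: 19.4826 − 19.10 = 0.3826 psu.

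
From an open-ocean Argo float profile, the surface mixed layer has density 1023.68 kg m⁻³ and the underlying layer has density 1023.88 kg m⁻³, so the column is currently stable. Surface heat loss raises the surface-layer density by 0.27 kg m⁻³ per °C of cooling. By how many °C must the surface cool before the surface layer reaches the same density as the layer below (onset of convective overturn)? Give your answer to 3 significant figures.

0.741 °C

Density deficit of the surface layer: 1023.88 − 1023.68 = 0.2 kg m⁻³.
Required change = 0.2 / 0.27 = 0.741 °C.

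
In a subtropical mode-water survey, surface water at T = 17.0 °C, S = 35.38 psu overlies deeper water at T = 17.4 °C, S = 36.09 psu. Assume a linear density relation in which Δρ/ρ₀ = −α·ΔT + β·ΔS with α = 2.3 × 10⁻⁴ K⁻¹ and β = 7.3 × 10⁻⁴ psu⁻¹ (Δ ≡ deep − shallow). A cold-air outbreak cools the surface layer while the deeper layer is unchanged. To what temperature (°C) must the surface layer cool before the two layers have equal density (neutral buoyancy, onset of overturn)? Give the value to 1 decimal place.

15.1 °C

Neutral buoyancy requires Δρ = 0, i.e. −α(T_deep − T_surf′) + β(S_deep − S_surf) = 0.
T_surf′ = T_deep − (β/α)·ΔS = 17.4 − (7.3 × 10⁻⁴/2.3 × 10⁻⁴)·(+0.71) = 15.147 °C.
Cooling required: 17.0 − (15.147) = 1.853 °C.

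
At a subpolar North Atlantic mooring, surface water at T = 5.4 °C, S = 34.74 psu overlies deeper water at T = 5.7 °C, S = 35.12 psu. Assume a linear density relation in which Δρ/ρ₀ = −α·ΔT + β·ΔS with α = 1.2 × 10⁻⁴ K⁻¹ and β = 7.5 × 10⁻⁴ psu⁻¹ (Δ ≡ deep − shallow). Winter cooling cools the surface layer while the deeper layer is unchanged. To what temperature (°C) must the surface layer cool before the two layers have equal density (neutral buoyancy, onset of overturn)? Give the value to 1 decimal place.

Neutral buoyancy requires Δρ = 0, i.e. −α(T_deep − T_surf′) + β(S_deep − S_surf) = 0.
T_surf′ = T_deep − (β/α)·ΔS = 5.7 − (7.5 × 10⁻⁴/1.2 × 10⁻⁴)·(+0.38) = 3.325 °C.
Cooling required: 5.4 − (3.325) = 2.075 °C.

3.3 °C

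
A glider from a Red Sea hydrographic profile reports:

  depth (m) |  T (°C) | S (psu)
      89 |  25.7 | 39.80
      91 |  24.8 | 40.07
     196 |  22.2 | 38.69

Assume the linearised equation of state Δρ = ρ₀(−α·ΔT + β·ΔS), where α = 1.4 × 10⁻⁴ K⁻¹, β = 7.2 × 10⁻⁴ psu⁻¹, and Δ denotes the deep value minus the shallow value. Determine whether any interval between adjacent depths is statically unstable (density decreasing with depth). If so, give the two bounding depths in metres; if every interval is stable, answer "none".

Evaluate Δρ/ρ₀ = −αΔT + βΔS across each adjacent pair:
  89–91 m: −αΔT+βΔS = −(1.4 × 10⁻⁴)(-0.9)+(7.2 × 10⁻⁴)(+0.27) = 3.2 × 10⁻⁴ → stable
  91–196 m: −αΔT+βΔS = −(1.4 × 10⁻⁴)(-2.6)+(7.2 × 10⁻⁴)(-1.38) = -6.3 × 10⁻⁴ → UNSTABLE
The 91–196 m interval has Δρ < 0: lighter water underlies denser water.

91–196 m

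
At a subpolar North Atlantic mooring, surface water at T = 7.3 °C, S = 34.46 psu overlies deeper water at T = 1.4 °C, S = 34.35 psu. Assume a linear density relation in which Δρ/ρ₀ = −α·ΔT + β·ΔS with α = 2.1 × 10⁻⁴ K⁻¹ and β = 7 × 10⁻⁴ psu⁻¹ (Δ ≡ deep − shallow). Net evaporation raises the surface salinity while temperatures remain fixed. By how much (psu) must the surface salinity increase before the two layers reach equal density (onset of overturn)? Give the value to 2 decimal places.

Neutral buoyancy requires −α(T_deep − T_surf) + β(S_deep − S_surf′) = 0.
S_surf′ = S_deep − (α/β)·ΔT = 34.35 − (2.1 × 10⁻⁴/7 × 10⁻⁴)·(-5.9) = 36.1200 psu.
Increase required: 36.1200 − 34.46 = 1.6600 psu.

1.66 psu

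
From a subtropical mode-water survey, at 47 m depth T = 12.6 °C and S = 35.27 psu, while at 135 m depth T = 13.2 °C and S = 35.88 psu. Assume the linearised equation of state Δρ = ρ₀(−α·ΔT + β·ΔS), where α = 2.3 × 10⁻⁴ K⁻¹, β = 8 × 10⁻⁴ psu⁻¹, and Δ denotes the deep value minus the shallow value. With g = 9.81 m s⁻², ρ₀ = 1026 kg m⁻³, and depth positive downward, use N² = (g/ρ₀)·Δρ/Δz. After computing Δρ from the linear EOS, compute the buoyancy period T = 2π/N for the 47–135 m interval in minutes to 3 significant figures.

16.8 min

ΔT = +0.6 K, ΔS = +0.61 psu (deep − shallow).
Δρ/ρ₀ = −αΔT + βΔS = -1.38 × 10⁻⁴ + 4.88 × 10⁻⁴ = 3.50 × 10⁻⁴, so Δρ ≈ 0.3591 kg m⁻³.
N² = (g/ρ₀)·Δρ/Δz = g·(Δρ/ρ₀)/Δz = 9.81 × 3.50 × 10⁻⁴ / 88 = 3.9017 × 10⁻⁵ s⁻².
N = √(3.9017 × 10⁻⁵) = 6.2464 × 10⁻³ rad s⁻¹ → T = 2π/N = 1.0059 × 10³ s = 16.765 min ≈ 16.8 min.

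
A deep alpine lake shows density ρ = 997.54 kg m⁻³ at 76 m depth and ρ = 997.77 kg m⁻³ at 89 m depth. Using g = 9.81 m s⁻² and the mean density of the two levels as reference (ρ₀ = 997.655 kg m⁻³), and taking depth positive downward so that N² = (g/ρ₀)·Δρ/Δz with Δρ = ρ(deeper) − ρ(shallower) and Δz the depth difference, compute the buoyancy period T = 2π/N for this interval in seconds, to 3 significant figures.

Δρ = 997.77 − 997.54 = 0.23 kg m⁻³ over Δz = 89 − 76 = 13 m.
N² = (9.81/997.655) × (0.23/13) = 1.7397 × 10⁻⁴ s⁻².
N = √(1.7397 × 10⁻⁴) = 0.013190 rad s⁻¹, so T = 2π/N = 476.36 s ≈ 476 s.

476 s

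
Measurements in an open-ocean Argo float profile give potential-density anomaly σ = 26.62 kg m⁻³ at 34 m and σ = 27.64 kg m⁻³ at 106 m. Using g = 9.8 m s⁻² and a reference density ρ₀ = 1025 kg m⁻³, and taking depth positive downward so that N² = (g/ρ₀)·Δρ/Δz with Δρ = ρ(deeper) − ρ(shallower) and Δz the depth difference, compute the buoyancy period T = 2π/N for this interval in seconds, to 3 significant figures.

Δρ = 1027.64 − 1026.62 = 1.02 kg m⁻³ over Δz = 106 − 34 = 72 m.
N² = (9.8/1025) × (1.02/72) = 1.3545 × 10⁻⁴ s⁻².
N = √(1.3545 × 10⁻⁴) = 0.011638 rad s⁻¹, so T = 2π/N = 539.89 s ≈ 540 s.

540 s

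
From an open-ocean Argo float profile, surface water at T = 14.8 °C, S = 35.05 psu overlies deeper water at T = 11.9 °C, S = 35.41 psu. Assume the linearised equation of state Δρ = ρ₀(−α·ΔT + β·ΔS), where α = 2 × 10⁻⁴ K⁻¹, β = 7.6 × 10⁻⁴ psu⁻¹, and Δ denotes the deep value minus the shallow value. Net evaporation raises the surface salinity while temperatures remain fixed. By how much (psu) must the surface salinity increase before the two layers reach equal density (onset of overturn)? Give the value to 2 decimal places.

Neutral buoyancy requires −α(T_deep − T_surf) + β(S_deep − S_surf′) = 0.
S_surf′ = S_deep − (α/β)·ΔT = 35.41 − (2 × 10⁻⁴/7.6 × 10⁻⁴)·(-2.9) = 36.1732 psu.
Increase required: 36.1732 − 35.05 = 1.1232 psu.

1.12 psu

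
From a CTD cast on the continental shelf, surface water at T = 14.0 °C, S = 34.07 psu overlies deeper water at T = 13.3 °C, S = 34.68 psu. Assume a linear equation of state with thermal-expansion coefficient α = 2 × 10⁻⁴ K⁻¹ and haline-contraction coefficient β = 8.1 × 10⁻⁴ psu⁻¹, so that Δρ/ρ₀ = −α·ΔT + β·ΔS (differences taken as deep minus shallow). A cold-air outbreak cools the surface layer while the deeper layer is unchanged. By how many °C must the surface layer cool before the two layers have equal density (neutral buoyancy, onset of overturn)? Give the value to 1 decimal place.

3.2 °C

Neutral buoyancy requires Δρ = 0, i.e. −α(T_deep − T_surf′) + β(S_deep − S_surf) = 0.
T_surf′ = T_deep − (β/α)·ΔS = 13.3 − (8.1 × 10⁻⁴/2 × 10⁻⁴)·(+0.61) = 10.830 °C.
Cooling required: 14.0 − (10.830) = 3.170 °C.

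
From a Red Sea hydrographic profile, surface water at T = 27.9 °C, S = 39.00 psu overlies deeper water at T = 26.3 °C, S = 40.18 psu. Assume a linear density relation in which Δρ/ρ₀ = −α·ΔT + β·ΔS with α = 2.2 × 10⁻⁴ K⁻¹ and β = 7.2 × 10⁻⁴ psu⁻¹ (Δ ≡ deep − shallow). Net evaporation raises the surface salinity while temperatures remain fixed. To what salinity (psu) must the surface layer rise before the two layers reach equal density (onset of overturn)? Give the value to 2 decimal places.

Neutral buoyancy requires −α(T_deep − T_surf) + β(S_deep − S_surf′) = 0.
S_surf′ = S_deep − (α/β)·ΔT = 40.18 − (2.2 × 10⁻⁴/7.2 × 10⁻⁴)·(-1.6) = 40.6689 psu.
Increase required: 40.6689 − 39.00 = 1.6689 psu.

40.67 psu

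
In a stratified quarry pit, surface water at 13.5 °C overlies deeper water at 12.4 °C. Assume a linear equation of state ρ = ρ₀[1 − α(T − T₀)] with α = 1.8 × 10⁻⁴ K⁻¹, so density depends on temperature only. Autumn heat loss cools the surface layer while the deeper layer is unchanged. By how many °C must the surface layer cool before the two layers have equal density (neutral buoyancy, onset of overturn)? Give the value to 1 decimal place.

1.1 °C

With temperature the only control, equal density requires T_surf′ = T_deep.
T_surf′ = 12.4 °C.
Cooling required: 13.5 − 12.4 = 1.1 °C.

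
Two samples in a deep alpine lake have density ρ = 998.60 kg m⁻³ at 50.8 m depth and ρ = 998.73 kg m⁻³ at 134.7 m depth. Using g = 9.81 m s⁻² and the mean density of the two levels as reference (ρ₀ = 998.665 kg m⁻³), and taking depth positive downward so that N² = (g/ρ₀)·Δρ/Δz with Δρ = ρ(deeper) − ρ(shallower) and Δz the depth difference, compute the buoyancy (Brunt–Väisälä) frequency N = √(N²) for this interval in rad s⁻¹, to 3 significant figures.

3.90 × 10⁻³ rad s⁻¹

Δρ = 998.73 − 998.60 = 0.13 kg m⁻³ over Δz = 134.7 − 50.8 = 83.9 m.
N² = (9.81/998.665) × (0.13/83.9) = 1.5221 × 10⁻⁵ s⁻².
N = √(1.5221 × 10⁻⁵) = 3.9014 × 10⁻³ rad s⁻¹ ≈ 3.90 × 10⁻³ rad s⁻¹.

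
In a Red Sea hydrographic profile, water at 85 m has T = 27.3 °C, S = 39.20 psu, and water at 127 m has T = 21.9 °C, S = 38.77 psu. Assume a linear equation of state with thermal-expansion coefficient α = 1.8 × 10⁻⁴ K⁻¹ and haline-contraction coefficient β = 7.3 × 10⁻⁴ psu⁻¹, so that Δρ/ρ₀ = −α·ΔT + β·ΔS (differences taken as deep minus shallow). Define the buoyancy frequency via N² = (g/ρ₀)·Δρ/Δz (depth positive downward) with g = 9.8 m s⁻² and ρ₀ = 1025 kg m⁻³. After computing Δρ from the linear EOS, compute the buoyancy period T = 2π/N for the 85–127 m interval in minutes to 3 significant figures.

8.45 min

ΔT = -5.4 K, ΔS = -0.43 psu (deep − shallow).
Δρ/ρ₀ = −αΔT + βΔS = 9.72 × 10⁻⁴ − 3.139 × 10⁻⁴ = 6.581 × 10⁻⁴, so Δρ ≈ 0.6746 kg m⁻³.
N² = (g/ρ₀)·Δρ/Δz = g·(Δρ/ρ₀)/Δz = 9.8 × 6.581 × 10⁻⁴ / 42 = 1.5356 × 10⁻⁴ s⁻².
N = √(1.5356 × 10⁻⁴) = 0.012392 rad s⁻¹ → T = 2π/N = 507.04 s = 8.4507 min ≈ 8.45 min.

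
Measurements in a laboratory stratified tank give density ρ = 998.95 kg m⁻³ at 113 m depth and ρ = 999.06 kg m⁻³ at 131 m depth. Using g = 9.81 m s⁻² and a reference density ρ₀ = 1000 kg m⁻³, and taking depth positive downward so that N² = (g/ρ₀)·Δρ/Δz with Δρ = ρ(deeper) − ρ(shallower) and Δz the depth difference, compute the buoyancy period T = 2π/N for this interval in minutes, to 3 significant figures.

13.5 min

Δρ = 999.06 − 998.95 = 0.11 kg m⁻³ over Δz = 131 − 113 = 18 m.
N² = (9.81/1000) × (0.11/18) = 5.9950 × 10⁻⁵ s⁻².
N = √(5.9950 × 10⁻⁵) = 7.7427 × 10⁻³ rad s⁻¹, so T = 2π/N = 811.50 s = 13.525 min ≈ 13.5 min.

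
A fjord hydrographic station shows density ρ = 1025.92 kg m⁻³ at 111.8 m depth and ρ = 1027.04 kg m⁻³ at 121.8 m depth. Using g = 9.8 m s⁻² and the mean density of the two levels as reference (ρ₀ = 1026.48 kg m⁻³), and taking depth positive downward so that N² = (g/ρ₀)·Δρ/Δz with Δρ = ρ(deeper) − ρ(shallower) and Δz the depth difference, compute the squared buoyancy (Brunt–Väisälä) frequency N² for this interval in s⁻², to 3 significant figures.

1.07 × 10⁻³ s⁻²

Δρ = 1027.04 − 1025.92 = 1.12 kg m⁻³ over Δz = 121.8 − 111.8 = 10 m.
N² = (9.8/1026.48) × (1.12/10) = 1.0693 × 10⁻³ s⁻² ≈ 1.07 × 10⁻³ s⁻².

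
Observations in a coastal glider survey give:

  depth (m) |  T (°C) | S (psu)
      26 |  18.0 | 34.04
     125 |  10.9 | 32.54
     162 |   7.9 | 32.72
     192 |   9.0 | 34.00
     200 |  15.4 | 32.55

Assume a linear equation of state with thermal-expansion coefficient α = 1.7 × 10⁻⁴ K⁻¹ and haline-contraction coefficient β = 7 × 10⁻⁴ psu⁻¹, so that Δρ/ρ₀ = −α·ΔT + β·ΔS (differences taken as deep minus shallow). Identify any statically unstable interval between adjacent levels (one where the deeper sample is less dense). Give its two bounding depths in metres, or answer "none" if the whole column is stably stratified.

192–200 m

Evaluate Δρ/ρ₀ = −αΔT + βΔS across each adjacent pair:
  26–125 m: −αΔT+βΔS = −(1.7 × 10⁻⁴)(-7.1)+(7 × 10⁻⁴)(-1.50) = 1.6 × 10⁻⁴ → stable
  125–162 m: −αΔT+βΔS = −(1.7 × 10⁻⁴)(-3.0)+(7 × 10⁻⁴)(+0.18) = 6.4 × 10⁻⁴ → stable
  162–192 m: −αΔT+βΔS = −(1.7 × 10⁻⁴)(+1.1)+(7 × 10⁻⁴)(+1.28) = 7.1 × 10⁻⁴ → stable
  192–200 m: −αΔT+βΔS = −(1.7 × 10⁻⁴)(+6.4)+(7 × 10⁻⁴)(-1.45) = -2.1 × 10⁻³ → UNSTABLE
The 192–200 m interval has Δρ < 0: lighter water underlies denser water.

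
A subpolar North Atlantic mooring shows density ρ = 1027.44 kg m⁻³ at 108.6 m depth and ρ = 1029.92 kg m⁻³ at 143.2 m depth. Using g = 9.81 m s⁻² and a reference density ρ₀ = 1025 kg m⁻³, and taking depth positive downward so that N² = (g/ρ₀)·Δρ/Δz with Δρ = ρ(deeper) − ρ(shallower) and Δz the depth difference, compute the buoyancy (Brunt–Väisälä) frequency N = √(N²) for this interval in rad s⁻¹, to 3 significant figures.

Δρ = 1029.92 − 1027.44 = 2.48 kg m⁻³ over Δz = 143.2 − 108.6 = 34.6 m.
N² = (9.81/1025) × (2.48/34.6) = 6.8599 × 10⁻⁴ s⁻².
N = √(6.8599 × 10⁻⁴) = 0.026191 rad s⁻¹ ≈ 0.0262 rad s⁻¹.

0.0262 rad s⁻¹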